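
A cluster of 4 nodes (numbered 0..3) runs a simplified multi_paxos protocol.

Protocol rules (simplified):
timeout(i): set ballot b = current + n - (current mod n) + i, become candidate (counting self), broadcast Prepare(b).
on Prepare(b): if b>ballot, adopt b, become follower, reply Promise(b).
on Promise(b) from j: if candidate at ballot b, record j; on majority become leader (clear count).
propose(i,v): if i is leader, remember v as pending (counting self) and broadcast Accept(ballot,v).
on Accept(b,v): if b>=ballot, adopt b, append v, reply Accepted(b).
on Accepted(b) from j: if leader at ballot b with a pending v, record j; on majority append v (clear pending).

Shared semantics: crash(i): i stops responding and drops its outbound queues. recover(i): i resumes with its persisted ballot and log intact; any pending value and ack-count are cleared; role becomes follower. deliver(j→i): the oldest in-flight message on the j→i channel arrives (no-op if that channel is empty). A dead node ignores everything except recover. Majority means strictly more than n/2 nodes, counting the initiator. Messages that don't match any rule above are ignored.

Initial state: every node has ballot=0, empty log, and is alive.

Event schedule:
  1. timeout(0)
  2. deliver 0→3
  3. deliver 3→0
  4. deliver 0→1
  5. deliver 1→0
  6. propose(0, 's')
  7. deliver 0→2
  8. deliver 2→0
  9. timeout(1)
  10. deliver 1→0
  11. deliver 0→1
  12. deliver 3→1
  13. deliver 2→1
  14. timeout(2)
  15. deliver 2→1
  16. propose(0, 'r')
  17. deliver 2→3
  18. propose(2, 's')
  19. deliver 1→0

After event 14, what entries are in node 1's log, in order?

empty

step 1 timeout(0): 0={cand,b=4,log=-}
step 2 deliver 0→3: 3={foll,b=4,log=-}
step 3 deliver 3→0: —
step 4 deliver 0→1: 1={foll,b=4,log=-}
step 5 deliver 1→0: 0={lead,b=4,log=-}
step 6 propose(0,'s'): —
step 7 deliver 0→2: 2={foll,b=4,log=-}
step 8 deliver 2→0: —
step 9 timeout(1): 1={cand,b=9,log=-}
step 10 deliver 1→0: 0={foll,b=9,log=-}
step 11 deliver 0→1: —
step 12 deliver 3→1: —
step 13 deliver 2→1: —
step 14 timeout(2): 2={cand,b=10,log=-}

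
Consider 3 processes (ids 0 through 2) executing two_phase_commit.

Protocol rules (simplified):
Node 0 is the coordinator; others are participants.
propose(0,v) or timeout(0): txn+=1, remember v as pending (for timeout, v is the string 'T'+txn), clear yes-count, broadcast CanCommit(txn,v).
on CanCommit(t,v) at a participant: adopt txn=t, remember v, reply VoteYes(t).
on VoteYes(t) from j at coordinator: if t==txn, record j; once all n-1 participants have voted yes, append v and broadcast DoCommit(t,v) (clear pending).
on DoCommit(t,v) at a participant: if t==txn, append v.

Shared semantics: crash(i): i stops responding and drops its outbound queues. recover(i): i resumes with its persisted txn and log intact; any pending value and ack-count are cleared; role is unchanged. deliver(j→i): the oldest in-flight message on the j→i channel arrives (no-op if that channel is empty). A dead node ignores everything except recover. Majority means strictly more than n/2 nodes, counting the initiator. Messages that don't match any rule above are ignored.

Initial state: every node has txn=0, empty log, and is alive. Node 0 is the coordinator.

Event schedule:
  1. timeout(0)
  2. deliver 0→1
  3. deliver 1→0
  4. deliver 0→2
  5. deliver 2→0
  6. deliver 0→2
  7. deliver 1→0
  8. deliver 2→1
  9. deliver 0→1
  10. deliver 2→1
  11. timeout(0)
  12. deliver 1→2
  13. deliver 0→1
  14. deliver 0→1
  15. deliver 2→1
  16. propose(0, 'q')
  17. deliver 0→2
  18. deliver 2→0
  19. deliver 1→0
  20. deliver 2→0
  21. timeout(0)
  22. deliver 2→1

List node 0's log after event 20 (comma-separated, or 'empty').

T1

1. timeout(0):  <0:coor t1 ->
2. deliver 0→1:  <1:part t1 ->
3. deliver 1→0:  nop
4. deliver 0→2:  <2:part t1 ->
5. deliver 2→0:  <0:coor t1 T1>
6. deliver 0→2:  <2:part t1 T1>
7. deliver 1→0:  nop
8. deliver 2→1:  nop
9. deliver 0→1:  <1:part t1 T1>
10. deliver 2→1:  nop
11. timeout(0):  <0:coor t2 T1>
12. deliver 1→2:  nop
13. deliver 0→1:  <1:part t2 T1>
14. deliver 0→1:  nop
15. deliver 2→1:  nop
16. propose(0,'q'):  <0:coor t3 T1>
17. deliver 0→2:  <2:part t2 T1>
18. deliver 2→0:  nop
19. deliver 1→0:  nop
20. deliver 2→0:  nop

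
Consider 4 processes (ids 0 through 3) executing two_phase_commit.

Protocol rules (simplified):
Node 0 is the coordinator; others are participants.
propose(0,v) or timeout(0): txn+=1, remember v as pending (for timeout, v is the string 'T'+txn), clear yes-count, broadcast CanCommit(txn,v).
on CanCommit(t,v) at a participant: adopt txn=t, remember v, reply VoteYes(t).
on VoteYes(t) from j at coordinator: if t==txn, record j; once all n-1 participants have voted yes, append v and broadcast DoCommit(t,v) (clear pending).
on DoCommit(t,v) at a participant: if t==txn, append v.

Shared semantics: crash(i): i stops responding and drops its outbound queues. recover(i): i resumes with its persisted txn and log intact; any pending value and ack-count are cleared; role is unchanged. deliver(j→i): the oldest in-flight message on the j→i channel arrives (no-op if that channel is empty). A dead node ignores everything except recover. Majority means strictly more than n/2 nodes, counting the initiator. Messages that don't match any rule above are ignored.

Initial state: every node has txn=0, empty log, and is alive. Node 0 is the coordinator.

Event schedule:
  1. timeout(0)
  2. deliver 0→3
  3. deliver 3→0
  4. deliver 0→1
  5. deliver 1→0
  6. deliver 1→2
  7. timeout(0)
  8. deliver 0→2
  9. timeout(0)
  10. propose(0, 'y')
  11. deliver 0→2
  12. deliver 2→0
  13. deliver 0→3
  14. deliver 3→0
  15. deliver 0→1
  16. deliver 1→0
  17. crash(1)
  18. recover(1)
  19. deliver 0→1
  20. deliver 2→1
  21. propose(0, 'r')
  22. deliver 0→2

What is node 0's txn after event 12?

1. timeout(0):  <0:coor t1 ->
2. deliver 0→3:  <3:part t1 ->
3. deliver 3→0:  nop
4. deliver 0→1:  <1:part t1 ->
5. deliver 1→0:  nop
6. deliver 1→2:  nop
7. timeout(0):  <0:coor t2 ->
8. deliver 0→2:  <2:part t1 ->
9. timeout(0):  <0:coor t3 ->
10. propose(0,'y'):  <0:coor t4 ->
11. deliver 0→2:  <2:part t2 ->
12. deliver 2→0:  nop

4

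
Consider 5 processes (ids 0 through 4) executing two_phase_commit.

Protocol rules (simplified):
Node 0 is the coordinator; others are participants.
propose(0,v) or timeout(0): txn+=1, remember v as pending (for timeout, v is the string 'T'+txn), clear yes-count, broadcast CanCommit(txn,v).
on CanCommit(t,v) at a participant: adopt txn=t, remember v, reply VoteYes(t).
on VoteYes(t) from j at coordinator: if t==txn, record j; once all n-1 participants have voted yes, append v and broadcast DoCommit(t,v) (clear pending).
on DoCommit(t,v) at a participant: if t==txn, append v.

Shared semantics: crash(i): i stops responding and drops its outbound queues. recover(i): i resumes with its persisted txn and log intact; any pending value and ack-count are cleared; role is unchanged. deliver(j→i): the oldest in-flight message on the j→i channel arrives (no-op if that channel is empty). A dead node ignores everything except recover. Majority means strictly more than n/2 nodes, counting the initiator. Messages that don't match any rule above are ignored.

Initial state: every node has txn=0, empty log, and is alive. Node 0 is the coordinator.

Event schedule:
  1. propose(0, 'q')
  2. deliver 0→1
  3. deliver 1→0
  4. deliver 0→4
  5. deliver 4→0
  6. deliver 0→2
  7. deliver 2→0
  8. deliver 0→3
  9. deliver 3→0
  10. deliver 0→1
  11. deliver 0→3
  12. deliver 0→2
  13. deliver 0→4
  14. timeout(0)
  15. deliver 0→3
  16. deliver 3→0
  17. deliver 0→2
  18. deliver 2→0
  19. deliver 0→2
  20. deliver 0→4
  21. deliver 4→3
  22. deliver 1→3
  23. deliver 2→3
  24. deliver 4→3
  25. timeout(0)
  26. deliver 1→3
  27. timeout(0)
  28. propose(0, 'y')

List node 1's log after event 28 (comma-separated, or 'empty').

e1 propose(0,'q'): 0[coor,t=1,-]
e2 deliver 0→1: 1[part,t=1,-]
e3 deliver 1→0: ·
e4 deliver 0→4: 4[part,t=1,-]
e5 deliver 4→0: ·
e6 deliver 0→2: 2[part,t=1,-]
e7 deliver 2→0: ·
e8 deliver 0→3: 3[part,t=1,-]
e9 deliver 3→0: 0[coor,t=1,q]
e10 deliver 0→1: 1[part,t=1,q]
e11 deliver 0→3: 3[part,t=1,q]
e12 deliver 0→2: 2[part,t=1,q]
e13 deliver 0→4: 4[part,t=1,q]
e14 timeout(0): 0[coor,t=2,q]
e15 deliver 0→3: 3[part,t=2,q]
e16 deliver 3→0: ·
e17 deliver 0→2: 2[part,t=2,q]
e18 deliver 2→0: ·
e19 deliver 0→2: ·
e20 deliver 0→4: 4[part,t=2,q]
e21 deliver 4→3: ·
e22 deliver 1→3: ·
e23 deliver 2→3: ·
e24 deliver 4→3: ·
e25 timeout(0): 0[coor,t=3,q]
e26 deliver 1→3: ·
e27 timeout(0): 0[coor,t=4,q]
e28 propose(0,'y'): 0[coor,t=5,q]

q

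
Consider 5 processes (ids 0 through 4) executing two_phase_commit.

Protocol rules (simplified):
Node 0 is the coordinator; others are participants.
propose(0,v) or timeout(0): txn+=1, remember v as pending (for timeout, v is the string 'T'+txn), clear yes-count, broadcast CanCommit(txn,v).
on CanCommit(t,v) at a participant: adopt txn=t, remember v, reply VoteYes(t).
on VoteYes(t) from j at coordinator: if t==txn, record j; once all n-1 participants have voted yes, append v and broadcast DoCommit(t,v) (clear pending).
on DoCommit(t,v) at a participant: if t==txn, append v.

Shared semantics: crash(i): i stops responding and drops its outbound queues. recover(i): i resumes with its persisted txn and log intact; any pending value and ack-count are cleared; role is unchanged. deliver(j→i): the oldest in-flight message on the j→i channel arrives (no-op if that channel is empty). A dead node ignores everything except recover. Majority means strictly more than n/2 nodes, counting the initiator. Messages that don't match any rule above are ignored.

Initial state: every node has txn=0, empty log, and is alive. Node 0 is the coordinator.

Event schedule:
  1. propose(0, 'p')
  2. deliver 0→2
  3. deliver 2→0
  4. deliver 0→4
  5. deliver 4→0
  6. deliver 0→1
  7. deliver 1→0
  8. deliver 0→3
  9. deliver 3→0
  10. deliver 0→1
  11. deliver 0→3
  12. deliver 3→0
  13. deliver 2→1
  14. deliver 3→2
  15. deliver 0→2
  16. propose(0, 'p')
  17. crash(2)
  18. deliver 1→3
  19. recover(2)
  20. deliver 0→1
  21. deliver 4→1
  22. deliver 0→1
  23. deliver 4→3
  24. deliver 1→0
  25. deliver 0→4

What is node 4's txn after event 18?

1

1. propose(0,'p'):  <0:coor t1 ->
2. deliver 0→2:  <2:part t1 ->
3. deliver 2→0:  nop
4. deliver 0→4:  <4:part t1 ->
5. deliver 4→0:  nop
6. deliver 0→1:  <1:part t1 ->
7. deliver 1→0:  nop
8. deliver 0→3:  <3:part t1 ->
9. deliver 3→0:  <0:coor t1 p>
10. deliver 0→1:  <1:part t1 p>
11. deliver 0→3:  <3:part t1 p>
12. deliver 3→0:  nop
13. deliver 2→1:  nop
14. deliver 3→2:  nop
15. deliver 0→2:  <2:part t1 p>
16. propose(0,'p'):  <0:coor t2 p>
17. crash(2):  <2:✗part t1 p>
18. deliver 1→3:  nop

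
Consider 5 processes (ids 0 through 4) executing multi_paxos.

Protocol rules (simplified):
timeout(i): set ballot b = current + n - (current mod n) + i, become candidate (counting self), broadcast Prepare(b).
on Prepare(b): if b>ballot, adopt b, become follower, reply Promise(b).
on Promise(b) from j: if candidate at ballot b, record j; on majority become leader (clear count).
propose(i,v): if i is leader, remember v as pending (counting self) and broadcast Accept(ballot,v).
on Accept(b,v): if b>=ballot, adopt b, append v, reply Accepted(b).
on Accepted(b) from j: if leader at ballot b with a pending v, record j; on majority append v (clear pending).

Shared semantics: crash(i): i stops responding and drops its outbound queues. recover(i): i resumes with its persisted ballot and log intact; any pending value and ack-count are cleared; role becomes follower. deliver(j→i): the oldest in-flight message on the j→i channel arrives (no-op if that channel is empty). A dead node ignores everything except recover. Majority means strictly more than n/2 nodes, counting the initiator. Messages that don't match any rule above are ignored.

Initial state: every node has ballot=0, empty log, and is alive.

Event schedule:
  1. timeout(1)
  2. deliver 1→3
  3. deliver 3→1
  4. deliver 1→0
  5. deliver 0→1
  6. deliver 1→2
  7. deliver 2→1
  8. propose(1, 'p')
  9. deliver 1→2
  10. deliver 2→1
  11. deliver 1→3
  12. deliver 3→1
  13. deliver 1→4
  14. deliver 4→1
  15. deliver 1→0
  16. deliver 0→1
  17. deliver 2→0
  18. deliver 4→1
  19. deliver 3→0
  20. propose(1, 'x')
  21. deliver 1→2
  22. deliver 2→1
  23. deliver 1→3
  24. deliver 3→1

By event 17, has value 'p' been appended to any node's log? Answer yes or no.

yes

1. timeout(1):  <1:cand b6 ->
2. deliver 1→3:  <3:foll b6 ->
3. deliver 3→1:  nop
4. deliver 1→0:  <0:foll b6 ->
5. deliver 0→1:  <1:lead b6 ->
6. deliver 1→2:  <2:foll b6 ->
7. deliver 2→1:  nop
8. propose(1,'p'):  nop
9. deliver 1→2:  <2:foll b6 p>
10. deliver 2→1:  nop
11. deliver 1→3:  <3:foll b6 p>
12. deliver 3→1:  <1:lead b6 p>
13. deliver 1→4:  <4:foll b6 ->
14. deliver 4→1:  nop
15. deliver 1→0:  <0:foll b6 p>
16. deliver 0→1:  nop
17. deliver 2→0:  nop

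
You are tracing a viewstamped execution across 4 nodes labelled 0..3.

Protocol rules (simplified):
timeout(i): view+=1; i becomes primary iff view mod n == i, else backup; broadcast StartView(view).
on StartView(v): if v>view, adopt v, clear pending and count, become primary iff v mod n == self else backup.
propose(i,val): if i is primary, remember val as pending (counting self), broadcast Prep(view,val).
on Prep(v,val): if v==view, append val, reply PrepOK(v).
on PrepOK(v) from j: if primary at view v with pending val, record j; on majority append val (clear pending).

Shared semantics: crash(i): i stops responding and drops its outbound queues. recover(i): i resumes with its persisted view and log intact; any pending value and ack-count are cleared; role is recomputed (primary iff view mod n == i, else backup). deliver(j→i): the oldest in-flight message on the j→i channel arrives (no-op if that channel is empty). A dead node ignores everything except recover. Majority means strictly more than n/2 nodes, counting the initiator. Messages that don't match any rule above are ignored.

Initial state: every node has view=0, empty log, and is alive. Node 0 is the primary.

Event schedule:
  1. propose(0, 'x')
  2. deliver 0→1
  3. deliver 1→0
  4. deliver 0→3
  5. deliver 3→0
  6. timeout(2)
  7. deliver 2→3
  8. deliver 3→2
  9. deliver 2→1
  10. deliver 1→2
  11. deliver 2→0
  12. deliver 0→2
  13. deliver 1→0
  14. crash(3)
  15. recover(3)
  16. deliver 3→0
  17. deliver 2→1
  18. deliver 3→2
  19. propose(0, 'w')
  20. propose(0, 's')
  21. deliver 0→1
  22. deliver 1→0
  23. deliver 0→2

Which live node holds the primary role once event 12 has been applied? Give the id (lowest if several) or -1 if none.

1. propose(0,'x'):  nop
2. deliver 0→1:  <1:back v0 x>
3. deliver 1→0:  nop
4. deliver 0→3:  <3:back v0 x>
5. deliver 3→0:  <0:prim v0 x>
6. timeout(2):  <2:back v1 ->
7. deliver 2→3:  <3:back v1 x>
8. deliver 3→2:  nop
9. deliver 2→1:  <1:prim v1 x>
10. deliver 1→2:  nop
11. deliver 2→0:  <0:back v1 x>
12. deliver 0→2:  nop

1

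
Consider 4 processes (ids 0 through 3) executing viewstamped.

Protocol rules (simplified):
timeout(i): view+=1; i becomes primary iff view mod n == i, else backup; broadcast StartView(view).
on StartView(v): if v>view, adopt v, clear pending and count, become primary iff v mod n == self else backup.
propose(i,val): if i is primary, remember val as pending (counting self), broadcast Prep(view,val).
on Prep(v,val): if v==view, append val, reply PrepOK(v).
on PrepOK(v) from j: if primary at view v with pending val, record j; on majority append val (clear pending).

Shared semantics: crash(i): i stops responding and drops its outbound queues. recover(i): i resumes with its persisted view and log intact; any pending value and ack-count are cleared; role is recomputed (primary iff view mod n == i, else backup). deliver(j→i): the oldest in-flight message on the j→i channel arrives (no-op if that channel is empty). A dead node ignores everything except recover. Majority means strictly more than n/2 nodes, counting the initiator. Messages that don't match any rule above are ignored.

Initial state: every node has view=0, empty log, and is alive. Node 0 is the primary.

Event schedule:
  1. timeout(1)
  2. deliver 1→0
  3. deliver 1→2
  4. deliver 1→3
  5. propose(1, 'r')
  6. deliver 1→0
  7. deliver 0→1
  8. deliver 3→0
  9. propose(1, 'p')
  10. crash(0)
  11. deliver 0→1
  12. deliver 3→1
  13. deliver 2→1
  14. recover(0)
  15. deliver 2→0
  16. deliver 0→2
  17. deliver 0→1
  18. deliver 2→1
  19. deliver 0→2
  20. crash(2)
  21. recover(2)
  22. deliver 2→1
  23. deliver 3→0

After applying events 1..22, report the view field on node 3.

[1] timeout(1) → N1(prim v1 [-])
[2] deliver 1→0 → N0(back v1 [-])
[3] deliver 1→2 → N2(back v1 [-])
[4] deliver 1→3 → N3(back v1 [-])
[5] propose(1,'r') → ∅
[6] deliver 1→0 → N0(back v1 [r])
[7] deliver 0→1 → ∅
[8] deliver 3→0 → ∅
[9] propose(1,'p') → ∅
[10] crash(0) → N0(✗back v1 [r])
[11] deliver 0→1 → ∅
[12] deliver 3→1 → ∅
[13] deliver 2→1 → ∅
[14] recover(0) → N0(back v1 [r])
[15] deliver 2→0 → ∅
[16] deliver 0→2 → ∅
[17] deliver 0→1 → ∅
[18] deliver 2→1 → ∅
[19] deliver 0→2 → ∅
[20] crash(2) → N2(✗back v1 [-])
[21] recover(2) → N2(back v1 [-])
[22] deliver 2→1 → ∅

1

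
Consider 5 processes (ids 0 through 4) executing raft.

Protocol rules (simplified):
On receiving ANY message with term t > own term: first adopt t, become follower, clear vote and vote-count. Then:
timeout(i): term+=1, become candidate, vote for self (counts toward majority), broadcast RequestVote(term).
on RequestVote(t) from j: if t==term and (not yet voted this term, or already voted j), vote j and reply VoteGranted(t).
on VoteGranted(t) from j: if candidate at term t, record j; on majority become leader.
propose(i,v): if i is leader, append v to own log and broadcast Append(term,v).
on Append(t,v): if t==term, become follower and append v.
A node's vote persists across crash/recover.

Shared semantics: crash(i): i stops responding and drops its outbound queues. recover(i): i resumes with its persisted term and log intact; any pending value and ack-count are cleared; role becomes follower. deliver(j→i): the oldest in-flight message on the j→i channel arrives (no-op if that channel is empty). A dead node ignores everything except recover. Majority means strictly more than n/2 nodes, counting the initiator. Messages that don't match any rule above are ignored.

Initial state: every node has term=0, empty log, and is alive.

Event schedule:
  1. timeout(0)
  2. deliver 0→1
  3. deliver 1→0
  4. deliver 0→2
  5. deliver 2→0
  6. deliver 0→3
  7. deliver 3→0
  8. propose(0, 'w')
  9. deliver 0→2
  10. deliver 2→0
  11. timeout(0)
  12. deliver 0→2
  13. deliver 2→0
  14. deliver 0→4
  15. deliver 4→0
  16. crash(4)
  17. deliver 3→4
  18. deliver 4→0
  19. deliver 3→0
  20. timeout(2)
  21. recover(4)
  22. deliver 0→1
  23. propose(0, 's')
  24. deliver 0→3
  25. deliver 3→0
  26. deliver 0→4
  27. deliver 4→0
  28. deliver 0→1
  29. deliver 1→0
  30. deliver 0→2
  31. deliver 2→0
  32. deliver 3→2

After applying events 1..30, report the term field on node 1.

e1 timeout(0): 0[cand,t=1,-]
e2 deliver 0→1: 1[foll,t=1,-]
e3 deliver 1→0: ·
e4 deliver 0→2: 2[foll,t=1,-]
e5 deliver 2→0: 0[lead,t=1,-]
e6 deliver 0→3: 3[foll,t=1,-]
e7 deliver 3→0: ·
e8 propose(0,'w'): 0[lead,t=1,w]
e9 deliver 0→2: 2[foll,t=1,w]
e10 deliver 2→0: ·
e11 timeout(0): 0[cand,t=2,w]
e12 deliver 0→2: 2[foll,t=2,w]
e13 deliver 2→0: ·
e14 deliver 0→4: 4[foll,t=1,-]
e15 deliver 4→0: ·
e16 crash(4): 4[✗foll,t=1,-]
e17 deliver 3→4: ·
e18 deliver 4→0: ·
e19 deliver 3→0: ·
e20 timeout(2): 2[cand,t=3,w]
e21 recover(4): 4[foll,t=1,-]
e22 deliver 0→1: 1[foll,t=1,w]
e23 propose(0,'s'): ·
e24 deliver 0→3: 3[foll,t=1,w]
e25 deliver 3→0: ·
e26 deliver 0→4: 4[foll,t=1,w]
e27 deliver 4→0: ·
e28 deliver 0→1: 1[foll,t=2,w]
e29 deliver 1→0: 0[lead,t=2,w]
e30 deliver 0→2: ·

2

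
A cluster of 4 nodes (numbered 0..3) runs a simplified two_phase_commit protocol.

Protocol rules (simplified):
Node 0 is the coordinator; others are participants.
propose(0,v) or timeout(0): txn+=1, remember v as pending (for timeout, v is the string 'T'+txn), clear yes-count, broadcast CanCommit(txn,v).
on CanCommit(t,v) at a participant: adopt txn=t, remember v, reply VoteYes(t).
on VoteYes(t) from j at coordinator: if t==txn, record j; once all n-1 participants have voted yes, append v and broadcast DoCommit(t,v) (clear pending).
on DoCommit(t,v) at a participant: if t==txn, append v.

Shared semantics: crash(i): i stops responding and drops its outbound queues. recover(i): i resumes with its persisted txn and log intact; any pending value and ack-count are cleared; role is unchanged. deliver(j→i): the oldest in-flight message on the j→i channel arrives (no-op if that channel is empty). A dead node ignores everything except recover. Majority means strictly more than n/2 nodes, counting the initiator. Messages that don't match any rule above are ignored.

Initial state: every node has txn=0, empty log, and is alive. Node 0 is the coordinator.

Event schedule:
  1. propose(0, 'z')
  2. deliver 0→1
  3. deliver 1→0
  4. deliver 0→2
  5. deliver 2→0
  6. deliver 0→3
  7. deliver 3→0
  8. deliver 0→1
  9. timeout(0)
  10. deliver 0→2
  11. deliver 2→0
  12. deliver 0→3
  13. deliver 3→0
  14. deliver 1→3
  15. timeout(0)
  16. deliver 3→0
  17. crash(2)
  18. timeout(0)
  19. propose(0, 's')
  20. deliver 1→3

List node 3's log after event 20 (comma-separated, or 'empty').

[1] propose(0,'z') → N0(coor t1 [-])
[2] deliver 0→1 → N1(part t1 [-])
[3] deliver 1→0 → ∅
[4] deliver 0→2 → N2(part t1 [-])
[5] deliver 2→0 → ∅
[6] deliver 0→3 → N3(part t1 [-])
[7] deliver 3→0 → N0(coor t1 [z])
[8] deliver 0→1 → N1(part t1 [z])
[9] timeout(0) → N0(coor t2 [z])
[10] deliver 0→2 → N2(part t1 [z])
[11] deliver 2→0 → ∅
[12] deliver 0→3 → N3(part t1 [z])
[13] deliver 3→0 → ∅
[14] deliver 1→3 → ∅
[15] timeout(0) → N0(coor t3 [z])
[16] deliver 3→0 → ∅
[17] crash(2) → N2(✗part t1 [z])
[18] timeout(0) → N0(coor t4 [z])
[19] propose(0,'s') → N0(coor t5 [z])
[20] deliver 1→3 → ∅

z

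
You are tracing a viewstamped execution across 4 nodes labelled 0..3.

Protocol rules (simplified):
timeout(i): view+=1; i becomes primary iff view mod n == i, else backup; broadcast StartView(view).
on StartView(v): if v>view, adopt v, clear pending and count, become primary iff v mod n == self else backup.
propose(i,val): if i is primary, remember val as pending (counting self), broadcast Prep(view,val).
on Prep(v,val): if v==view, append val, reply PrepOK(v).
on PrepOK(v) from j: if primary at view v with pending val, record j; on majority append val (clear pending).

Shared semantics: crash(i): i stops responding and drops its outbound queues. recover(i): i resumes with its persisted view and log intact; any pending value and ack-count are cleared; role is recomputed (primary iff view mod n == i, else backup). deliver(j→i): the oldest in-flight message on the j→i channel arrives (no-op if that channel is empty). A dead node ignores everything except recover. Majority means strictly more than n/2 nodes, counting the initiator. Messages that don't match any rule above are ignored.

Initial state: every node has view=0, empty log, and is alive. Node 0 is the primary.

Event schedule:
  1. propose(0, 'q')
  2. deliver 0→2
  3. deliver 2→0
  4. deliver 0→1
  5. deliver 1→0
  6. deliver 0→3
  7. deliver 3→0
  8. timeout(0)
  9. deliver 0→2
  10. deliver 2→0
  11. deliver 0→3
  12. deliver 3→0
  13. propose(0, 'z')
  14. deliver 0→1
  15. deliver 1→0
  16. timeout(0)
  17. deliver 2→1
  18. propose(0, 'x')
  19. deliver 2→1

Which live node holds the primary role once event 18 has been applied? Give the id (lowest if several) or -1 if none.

1

step 1 propose(0,'q'): —
step 2 deliver 0→2: 2={back,v=0,log=q}
step 3 deliver 2→0: —
step 4 deliver 0→1: 1={back,v=0,log=q}
step 5 deliver 1→0: 0={prim,v=0,log=q}
step 6 deliver 0→3: 3={back,v=0,log=q}
step 7 deliver 3→0: —
step 8 timeout(0): 0={back,v=1,log=q}
step 9 deliver 0→2: 2={back,v=1,log=q}
step 10 deliver 2→0: —
step 11 deliver 0→3: 3={back,v=1,log=q}
step 12 deliver 3→0: —
step 13 propose(0,'z'): —
step 14 deliver 0→1: 1={prim,v=1,log=q}
step 15 deliver 1→0: —
step 16 timeout(0): 0={back,v=2,log=q}
step 17 deliver 2→1: —
step 18 propose(0,'x'): —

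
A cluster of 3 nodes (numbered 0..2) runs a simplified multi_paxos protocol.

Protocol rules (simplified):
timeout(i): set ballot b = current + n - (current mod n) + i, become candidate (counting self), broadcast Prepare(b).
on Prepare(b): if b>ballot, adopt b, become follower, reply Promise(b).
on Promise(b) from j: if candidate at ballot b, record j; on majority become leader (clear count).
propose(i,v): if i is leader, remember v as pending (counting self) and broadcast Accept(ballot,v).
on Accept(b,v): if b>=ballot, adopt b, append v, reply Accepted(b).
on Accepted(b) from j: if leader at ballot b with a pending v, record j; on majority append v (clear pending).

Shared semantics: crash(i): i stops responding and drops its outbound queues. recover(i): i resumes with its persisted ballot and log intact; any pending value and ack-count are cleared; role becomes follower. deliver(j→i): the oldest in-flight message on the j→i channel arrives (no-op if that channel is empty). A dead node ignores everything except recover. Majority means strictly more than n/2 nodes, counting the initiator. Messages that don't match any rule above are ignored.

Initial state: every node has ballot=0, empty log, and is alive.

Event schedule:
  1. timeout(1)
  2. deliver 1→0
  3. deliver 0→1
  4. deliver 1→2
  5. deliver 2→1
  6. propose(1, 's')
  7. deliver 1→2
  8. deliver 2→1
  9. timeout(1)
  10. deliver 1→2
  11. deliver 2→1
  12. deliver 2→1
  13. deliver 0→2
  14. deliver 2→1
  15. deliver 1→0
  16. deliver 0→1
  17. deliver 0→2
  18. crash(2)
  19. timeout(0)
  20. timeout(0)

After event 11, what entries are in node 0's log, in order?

after 1 — timeout(1): n1:cand/b4/[-]
after 2 — deliver 1→0: n0:foll/b4/[-]
after 3 — deliver 0→1: n1:lead/b4/[-]
after 4 — deliver 1→2: n2:foll/b4/[-]
after 5 — deliver 2→1: ·
after 6 — propose(1,'s'): ·
after 7 — deliver 1→2: n2:foll/b4/[s]
after 8 — deliver 2→1: n1:lead/b4/[s]
after 9 — timeout(1): n1:cand/b7/[s]
after 10 — deliver 1→2: n2:foll/b7/[s]
after 11 — deliver 2→1: n1:lead/b7/[s]

empty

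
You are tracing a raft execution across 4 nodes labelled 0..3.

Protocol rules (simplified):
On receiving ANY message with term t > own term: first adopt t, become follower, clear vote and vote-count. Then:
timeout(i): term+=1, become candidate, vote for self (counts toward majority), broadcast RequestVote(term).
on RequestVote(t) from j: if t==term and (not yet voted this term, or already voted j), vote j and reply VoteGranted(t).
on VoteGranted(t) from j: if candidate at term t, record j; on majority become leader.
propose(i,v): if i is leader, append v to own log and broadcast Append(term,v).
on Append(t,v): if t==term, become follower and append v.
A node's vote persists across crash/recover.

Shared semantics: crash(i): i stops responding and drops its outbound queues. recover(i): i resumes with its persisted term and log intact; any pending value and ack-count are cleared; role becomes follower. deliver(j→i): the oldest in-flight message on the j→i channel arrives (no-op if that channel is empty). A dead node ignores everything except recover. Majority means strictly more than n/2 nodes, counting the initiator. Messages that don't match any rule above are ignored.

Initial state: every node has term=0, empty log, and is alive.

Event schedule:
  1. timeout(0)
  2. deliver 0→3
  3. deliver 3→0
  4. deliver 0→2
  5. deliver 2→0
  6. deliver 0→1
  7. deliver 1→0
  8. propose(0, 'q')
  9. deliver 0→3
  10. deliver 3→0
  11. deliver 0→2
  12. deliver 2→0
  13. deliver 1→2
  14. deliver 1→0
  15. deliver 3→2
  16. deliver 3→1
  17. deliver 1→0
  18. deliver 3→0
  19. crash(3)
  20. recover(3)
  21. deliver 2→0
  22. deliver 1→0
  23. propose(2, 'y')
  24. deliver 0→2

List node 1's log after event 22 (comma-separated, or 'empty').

1. timeout(0):  <0:cand t1 ->
2. deliver 0→3:  <3:foll t1 ->
3. deliver 3→0:  nop
4. deliver 0→2:  <2:foll t1 ->
5. deliver 2→0:  <0:lead t1 ->
6. deliver 0→1:  <1:foll t1 ->
7. deliver 1→0:  nop
8. propose(0,'q'):  <0:lead t1 q>
9. deliver 0→3:  <3:foll t1 q>
10. deliver 3→0:  nop
11. deliver 0→2:  <2:foll t1 q>
12. deliver 2→0:  nop
13. deliver 1→2:  nop
14. deliver 1→0:  nop
15. deliver 3→2:  nop
16. deliver 3→1:  nop
17. deliver 1→0:  nop
18. deliver 3→0:  nop
19. crash(3):  <3:✗foll t1 q>
20. recover(3):  <3:foll t1 q>
21. deliver 2→0:  nop
22. deliver 1→0:  nop

empty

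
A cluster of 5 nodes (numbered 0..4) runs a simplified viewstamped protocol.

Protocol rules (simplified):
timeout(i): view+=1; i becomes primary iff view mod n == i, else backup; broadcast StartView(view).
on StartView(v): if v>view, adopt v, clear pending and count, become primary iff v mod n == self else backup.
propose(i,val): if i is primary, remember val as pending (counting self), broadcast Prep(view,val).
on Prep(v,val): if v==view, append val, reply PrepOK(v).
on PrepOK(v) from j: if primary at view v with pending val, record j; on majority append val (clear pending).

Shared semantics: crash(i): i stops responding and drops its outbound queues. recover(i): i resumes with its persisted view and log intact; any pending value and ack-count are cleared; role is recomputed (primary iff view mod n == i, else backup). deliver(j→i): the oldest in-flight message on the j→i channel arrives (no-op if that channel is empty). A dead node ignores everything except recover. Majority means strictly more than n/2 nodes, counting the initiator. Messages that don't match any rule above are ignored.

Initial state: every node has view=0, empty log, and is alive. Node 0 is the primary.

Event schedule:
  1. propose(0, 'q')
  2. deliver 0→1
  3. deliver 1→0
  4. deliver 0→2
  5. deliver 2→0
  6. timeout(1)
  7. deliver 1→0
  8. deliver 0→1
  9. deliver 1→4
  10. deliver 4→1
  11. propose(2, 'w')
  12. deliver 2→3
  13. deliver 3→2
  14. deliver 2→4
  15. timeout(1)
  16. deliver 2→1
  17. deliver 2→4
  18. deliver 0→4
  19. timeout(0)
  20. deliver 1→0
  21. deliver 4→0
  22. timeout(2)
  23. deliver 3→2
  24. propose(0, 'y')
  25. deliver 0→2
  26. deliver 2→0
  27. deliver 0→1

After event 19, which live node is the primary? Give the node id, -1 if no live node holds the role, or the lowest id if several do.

[1] propose(0,'q') → ∅
[2] deliver 0→1 → N1(back v0 [q])
[3] deliver 1→0 → ∅
[4] deliver 0→2 → N2(back v0 [q])
[5] deliver 2→0 → N0(prim v0 [q])
[6] timeout(1) → N1(prim v1 [q])
[7] deliver 1→0 → N0(back v1 [q])
[8] deliver 0→1 → ∅
[9] deliver 1→4 → N4(back v1 [-])
[10] deliver 4→1 → ∅
[11] propose(2,'w') → ∅
[12] deliver 2→3 → ∅
[13] deliver 3→2 → ∅
[14] deliver 2→4 → ∅
[15] timeout(1) → N1(back v2 [q])
[16] deliver 2→1 → ∅
[17] deliver 2→4 → ∅
[18] deliver 0→4 → ∅
[19] timeout(0) → N0(back v2 [q])

-1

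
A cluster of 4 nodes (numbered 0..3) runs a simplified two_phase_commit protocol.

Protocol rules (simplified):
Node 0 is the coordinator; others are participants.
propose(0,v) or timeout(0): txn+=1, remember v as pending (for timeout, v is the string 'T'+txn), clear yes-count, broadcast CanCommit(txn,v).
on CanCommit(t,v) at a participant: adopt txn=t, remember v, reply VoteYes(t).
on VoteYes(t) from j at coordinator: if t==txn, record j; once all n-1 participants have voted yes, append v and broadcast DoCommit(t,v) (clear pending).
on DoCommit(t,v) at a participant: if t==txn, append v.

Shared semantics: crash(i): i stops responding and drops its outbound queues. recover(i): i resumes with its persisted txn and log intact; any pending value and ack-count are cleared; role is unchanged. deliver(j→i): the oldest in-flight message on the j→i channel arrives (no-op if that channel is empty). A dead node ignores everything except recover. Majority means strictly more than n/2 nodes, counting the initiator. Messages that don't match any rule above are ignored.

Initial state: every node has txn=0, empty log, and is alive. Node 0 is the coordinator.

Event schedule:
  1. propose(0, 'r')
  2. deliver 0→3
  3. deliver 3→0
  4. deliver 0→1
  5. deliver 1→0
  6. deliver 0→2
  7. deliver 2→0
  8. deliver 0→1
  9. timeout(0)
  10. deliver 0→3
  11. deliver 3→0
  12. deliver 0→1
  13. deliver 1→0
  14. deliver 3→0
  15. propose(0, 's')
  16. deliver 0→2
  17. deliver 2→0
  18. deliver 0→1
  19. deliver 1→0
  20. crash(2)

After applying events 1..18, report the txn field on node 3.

1

step 1 propose(0,'r'): 0={coor,t=1,log=-}
step 2 deliver 0→3: 3={part,t=1,log=-}
step 3 deliver 3→0: —
step 4 deliver 0→1: 1={part,t=1,log=-}
step 5 deliver 1→0: —
step 6 deliver 0→2: 2={part,t=1,log=-}
step 7 deliver 2→0: 0={coor,t=1,log=r}
step 8 deliver 0→1: 1={part,t=1,log=r}
step 9 timeout(0): 0={coor,t=2,log=r}
step 10 deliver 0→3: 3={part,t=1,log=r}
step 11 deliver 3→0: —
step 12 deliver 0→1: 1={part,t=2,log=r}
step 13 deliver 1→0: —
step 14 deliver 3→0: —
step 15 propose(0,'s'): 0={coor,t=3,log=r}
step 16 deliver 0→2: 2={part,t=1,log=r}
step 17 deliver 2→0: —
step 18 deliver 0→1: 1={part,t=3,log=r}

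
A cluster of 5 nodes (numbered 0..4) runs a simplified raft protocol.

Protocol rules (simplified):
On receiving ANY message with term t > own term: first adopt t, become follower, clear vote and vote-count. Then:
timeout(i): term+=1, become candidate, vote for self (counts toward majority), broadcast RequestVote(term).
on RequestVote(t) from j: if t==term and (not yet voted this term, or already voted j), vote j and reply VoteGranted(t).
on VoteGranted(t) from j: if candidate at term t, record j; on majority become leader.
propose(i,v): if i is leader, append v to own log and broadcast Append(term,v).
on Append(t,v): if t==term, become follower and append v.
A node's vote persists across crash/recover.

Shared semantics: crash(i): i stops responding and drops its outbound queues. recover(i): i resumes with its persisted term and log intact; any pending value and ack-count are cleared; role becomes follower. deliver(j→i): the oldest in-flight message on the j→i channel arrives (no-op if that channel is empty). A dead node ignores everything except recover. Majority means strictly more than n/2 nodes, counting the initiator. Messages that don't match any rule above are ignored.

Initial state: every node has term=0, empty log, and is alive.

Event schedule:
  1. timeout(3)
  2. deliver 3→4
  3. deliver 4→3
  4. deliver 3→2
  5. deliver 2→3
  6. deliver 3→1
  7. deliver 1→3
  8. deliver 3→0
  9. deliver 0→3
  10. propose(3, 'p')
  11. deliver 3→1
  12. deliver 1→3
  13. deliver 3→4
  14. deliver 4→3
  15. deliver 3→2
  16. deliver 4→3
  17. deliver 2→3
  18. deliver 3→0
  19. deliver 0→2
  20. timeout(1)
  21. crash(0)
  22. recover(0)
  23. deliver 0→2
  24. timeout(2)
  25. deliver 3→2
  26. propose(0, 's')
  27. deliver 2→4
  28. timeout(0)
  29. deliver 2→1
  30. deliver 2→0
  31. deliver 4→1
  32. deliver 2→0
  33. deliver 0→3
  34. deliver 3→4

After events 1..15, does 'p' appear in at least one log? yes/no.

yes

1. timeout(3):  <3:cand t1 ->
2. deliver 3→4:  <4:foll t1 ->
3. deliver 4→3:  nop
4. deliver 3→2:  <2:foll t1 ->
5. deliver 2→3:  <3:lead t1 ->
6. deliver 3→1:  <1:foll t1 ->
7. deliver 1→3:  nop
8. deliver 3→0:  <0:foll t1 ->
9. deliver 0→3:  nop
10. propose(3,'p'):  <3:lead t1 p>
11. deliver 3→1:  <1:foll t1 p>
12. deliver 1→3:  nop
13. deliver 3→4:  <4:foll t1 p>
14. deliver 4→3:  nop
15. deliver 3→2:  <2:foll t1 p>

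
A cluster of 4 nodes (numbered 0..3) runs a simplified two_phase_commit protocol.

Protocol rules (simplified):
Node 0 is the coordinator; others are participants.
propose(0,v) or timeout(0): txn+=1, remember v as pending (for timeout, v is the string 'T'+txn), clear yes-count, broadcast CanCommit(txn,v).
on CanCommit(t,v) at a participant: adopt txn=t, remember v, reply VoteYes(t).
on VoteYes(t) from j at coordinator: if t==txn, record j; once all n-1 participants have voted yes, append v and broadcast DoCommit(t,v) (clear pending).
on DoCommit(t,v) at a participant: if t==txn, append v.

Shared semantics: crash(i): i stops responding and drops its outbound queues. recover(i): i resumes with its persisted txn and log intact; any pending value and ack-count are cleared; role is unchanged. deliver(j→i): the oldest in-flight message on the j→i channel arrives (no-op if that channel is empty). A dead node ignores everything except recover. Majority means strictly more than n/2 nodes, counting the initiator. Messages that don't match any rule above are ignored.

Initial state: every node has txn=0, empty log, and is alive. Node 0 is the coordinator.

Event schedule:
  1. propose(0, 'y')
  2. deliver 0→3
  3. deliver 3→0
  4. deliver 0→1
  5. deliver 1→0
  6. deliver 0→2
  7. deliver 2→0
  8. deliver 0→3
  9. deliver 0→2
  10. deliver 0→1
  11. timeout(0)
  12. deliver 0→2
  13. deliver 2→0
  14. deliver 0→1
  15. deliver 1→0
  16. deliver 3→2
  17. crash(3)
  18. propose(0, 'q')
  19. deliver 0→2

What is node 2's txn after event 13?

2

step 1 propose(0,'y'): 0={coor,t=1,log=-}
step 2 deliver 0→3: 3={part,t=1,log=-}
step 3 deliver 3→0: —
step 4 deliver 0→1: 1={part,t=1,log=-}
step 5 deliver 1→0: —
step 6 deliver 0→2: 2={part,t=1,log=-}
step 7 deliver 2→0: 0={coor,t=1,log=y}
step 8 deliver 0→3: 3={part,t=1,log=y}
step 9 deliver 0→2: 2={part,t=1,log=y}
step 10 deliver 0→1: 1={part,t=1,log=y}
step 11 timeout(0): 0={coor,t=2,log=y}
step 12 deliver 0→2: 2={part,t=2,log=y}
step 13 deliver 2→0: —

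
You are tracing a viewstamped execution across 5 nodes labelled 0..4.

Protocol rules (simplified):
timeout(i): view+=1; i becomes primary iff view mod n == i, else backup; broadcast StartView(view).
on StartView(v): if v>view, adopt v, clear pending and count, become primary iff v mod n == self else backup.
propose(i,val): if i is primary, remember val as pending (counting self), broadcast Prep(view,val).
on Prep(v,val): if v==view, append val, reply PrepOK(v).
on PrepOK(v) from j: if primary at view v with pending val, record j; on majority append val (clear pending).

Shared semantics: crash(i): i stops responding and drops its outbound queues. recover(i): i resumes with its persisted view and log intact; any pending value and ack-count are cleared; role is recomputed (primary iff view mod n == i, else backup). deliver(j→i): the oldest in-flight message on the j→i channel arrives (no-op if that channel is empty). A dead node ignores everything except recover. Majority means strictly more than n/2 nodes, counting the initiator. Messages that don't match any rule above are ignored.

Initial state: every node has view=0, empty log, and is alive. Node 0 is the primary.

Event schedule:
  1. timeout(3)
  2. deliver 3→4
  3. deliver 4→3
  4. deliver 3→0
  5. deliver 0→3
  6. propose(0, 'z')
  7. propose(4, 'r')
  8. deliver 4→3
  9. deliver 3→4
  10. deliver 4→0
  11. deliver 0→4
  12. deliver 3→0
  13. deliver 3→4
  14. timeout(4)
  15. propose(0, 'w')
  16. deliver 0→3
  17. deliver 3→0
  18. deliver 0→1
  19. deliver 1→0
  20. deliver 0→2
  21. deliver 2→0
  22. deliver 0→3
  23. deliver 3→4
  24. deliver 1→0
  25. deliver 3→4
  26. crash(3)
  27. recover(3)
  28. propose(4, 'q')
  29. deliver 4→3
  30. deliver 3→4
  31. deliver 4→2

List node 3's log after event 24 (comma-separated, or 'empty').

1. timeout(3):  <3:back v1 ->
2. deliver 3→4:  <4:back v1 ->
3. deliver 4→3:  nop
4. deliver 3→0:  <0:back v1 ->
5. deliver 0→3:  nop
6. propose(0,'z'):  nop
7. propose(4,'r'):  nop
8. deliver 4→3:  nop
9. deliver 3→4:  nop
10. deliver 4→0:  nop
11. deliver 0→4:  nop
12. deliver 3→0:  nop
13. deliver 3→4:  nop
14. timeout(4):  <4:back v2 ->
15. propose(0,'w'):  nop
16. deliver 0→3:  nop
17. deliver 3→0:  nop
18. deliver 0→1:  nop
19. deliver 1→0:  nop
20. deliver 0→2:  nop
21. deliver 2→0:  nop
22. deliver 0→3:  nop
23. deliver 3→4:  nop
24. deliver 1→0:  nop

empty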